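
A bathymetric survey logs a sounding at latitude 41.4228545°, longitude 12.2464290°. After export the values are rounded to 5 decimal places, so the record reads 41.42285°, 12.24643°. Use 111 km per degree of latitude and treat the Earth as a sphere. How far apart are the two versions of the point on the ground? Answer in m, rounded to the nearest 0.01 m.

The latitude changed by +0.0000045° and the longitude by -0.0000010°.
North–south shift: 0.0000045 × 111000 = 0.4995 m.
East–west at this latitude: -0.0000010° × 111000 × cos 41.4228° ≈ -0.0000010 × 83233 = -0.083233 m.
Distance: √(0.4995² + 0.083233²) ≈ 0.506387 m.

0.51 m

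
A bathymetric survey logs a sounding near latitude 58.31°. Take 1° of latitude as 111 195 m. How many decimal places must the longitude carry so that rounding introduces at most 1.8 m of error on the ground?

5

At 58.31° one degree of longitude covers 111195 × cos 58.31° ≈ 111195 × 0.5253 ≈ 58413.3 m.
With N decimal places the half-ulp bound is 0.5·10⁻ᴺ°, or 0.5·10⁻ᴺ × 58413.3 m on the ground.
Setting 29206.7 × 10⁻ᴺ ≤ 1.8 gives 10ᴺ ≥ 1.623e+04, i.e. N ≥ 4.21.
At 4 places the error can reach 2.92 m, but 5 places keeps it to 0.292 m.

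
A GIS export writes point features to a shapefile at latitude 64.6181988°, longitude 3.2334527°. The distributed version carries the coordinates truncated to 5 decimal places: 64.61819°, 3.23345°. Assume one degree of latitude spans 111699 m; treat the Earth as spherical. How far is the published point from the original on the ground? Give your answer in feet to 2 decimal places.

3.25 feet

The latitude changed by +0.0000088° and the longitude by +0.0000027°.
North–south shift: 0.0000088 × 111699 = 0.982951 m.
E–W at 64.6182°: 0.0000027° × 111699 × cos 64.6182° = 0.0000027 × 111699 × 0.4286 ≈ 0.129275 m.
Hypotenuse of the two orthogonal shifts: √(0.982951² + 0.129275²) = 0.991416 m.
Converting: 0.991416 m × 3.2808 ft/m ≈ 3.2527 ft.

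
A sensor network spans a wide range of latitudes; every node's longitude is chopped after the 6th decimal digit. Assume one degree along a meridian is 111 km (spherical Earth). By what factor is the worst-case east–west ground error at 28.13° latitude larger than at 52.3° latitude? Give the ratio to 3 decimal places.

1.442

Truncating at 6 decimal places can drop up to a full unit in the last place, so the longitude may be off by as much as 1e-06°.
At 28.13°: 1e-06° × 111000 × cos 28.13° = 1e-06 × 111000 × 0.8819 ≈ 0.097889 m.
At 52.3°: 1e-06° × 111000 × cos 52.3° = 1e-06 × 111000 × 0.6115 ≈ 0.06788 m.
Ratio: 0.097889 / 0.06788 = cos 28.13° / cos 52.3° ≈ 1.4421.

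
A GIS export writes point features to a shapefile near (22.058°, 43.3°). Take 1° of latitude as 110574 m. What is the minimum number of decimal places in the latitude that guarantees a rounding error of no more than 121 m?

One degree of latitude covers 110574 m.
N decimal places → at most half a unit in the last place, 0.5 × 10⁻ᴺ° = 110574/2 × 10⁻ᴺ m.
Need 0.5 × 110574 × 10⁻ᴺ ≤ 121 → 10⁻ᴺ ≤ 2.189e-03, so N ≥ 2.66.
N = 2 would give 553 m (too coarse); N = 3 gives 55.3 m ≤ 121 m.

3 decimal places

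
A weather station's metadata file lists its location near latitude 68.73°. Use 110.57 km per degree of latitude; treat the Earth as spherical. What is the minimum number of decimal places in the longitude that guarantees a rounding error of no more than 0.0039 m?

7

At 68.73° one degree of longitude covers 110570 × cos 68.73° ≈ 110570 × 0.3628 ≈ 40110.7 m.
N decimal places → at most half a unit in the last place, 0.5 × 10⁻ᴺ° = 40110.7/2 × 10⁻ᴺ m.
Setting 20055.4 × 10⁻ᴺ ≤ 0.0039 gives 10ᴺ ≥ 5.142e+06, i.e. N ≥ 6.71.
So 7 decimal places suffice (0.00201 m); 6 would allow up to 0.0201 m.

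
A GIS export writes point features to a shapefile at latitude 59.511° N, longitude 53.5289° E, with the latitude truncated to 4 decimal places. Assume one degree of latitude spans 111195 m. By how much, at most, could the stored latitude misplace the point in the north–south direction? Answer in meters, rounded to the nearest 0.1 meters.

11.1 meters

Truncating at 4 decimal places can drop up to a full unit in the last place, so the latitude may be off by as much as 0.0001°.
North–south distance: 0.0001° × 111195 m/° = 11.1195 m.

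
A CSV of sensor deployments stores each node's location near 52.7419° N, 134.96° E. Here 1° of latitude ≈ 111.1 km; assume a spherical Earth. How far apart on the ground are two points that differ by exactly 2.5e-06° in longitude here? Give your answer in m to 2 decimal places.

0.17 m

2.5e-06° of longitude at 52.7419° is 2.5e-06 × 111100 × cos 52.7419° ≈ 2.5e-06 × 67260.7 = 0.168152 m.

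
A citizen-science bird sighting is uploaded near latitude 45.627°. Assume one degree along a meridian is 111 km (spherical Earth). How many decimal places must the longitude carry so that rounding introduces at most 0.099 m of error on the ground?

At 45.627° one degree of longitude covers 111000 × cos 45.627° ≈ 111000 × 0.6993 ≈ 77625.2 m.
N decimal places → at most half a unit in the last place, 0.5 × 10⁻ᴺ° = 77625.2/2 × 10⁻ᴺ m.
Setting 38812.6 × 10⁻ᴺ ≤ 0.099 gives 10ᴺ ≥ 3.92e+05, i.e. N ≥ 5.59.
So 6 decimal places suffice (0.0388 m); 5 would allow up to 0.388 m.

6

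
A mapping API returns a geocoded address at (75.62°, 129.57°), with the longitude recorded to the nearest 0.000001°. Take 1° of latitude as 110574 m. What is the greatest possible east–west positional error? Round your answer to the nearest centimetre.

Rounding to 6 decimal places leaves the longitude within ±5e-07° of the true value.
At latitude 75.62° a degree of longitude spans 110574 m × cos 75.62° = 110574 × 0.2484 ≈ 27461.2 m.
East–west error: 5e-07° × 27461.2 m/° ≈ 0.0137306 m.
That is 0.0137306 m = 1.3731 cm.

1 centimetres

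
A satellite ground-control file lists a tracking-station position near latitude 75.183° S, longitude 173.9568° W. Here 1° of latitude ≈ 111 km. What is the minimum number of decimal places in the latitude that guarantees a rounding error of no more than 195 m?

3

One degree of latitude covers 111000 m.
N decimal places → at most half a unit in the last place, 0.5 × 10⁻ᴺ° = 111000/2 × 10⁻ᴺ m.
Need 0.5 × 111000 × 10⁻ᴺ ≤ 195 → 10⁻ᴺ ≤ 3.514e-03, so N ≥ 2.45.
So 3 decimal places suffice (55.5 m); 2 would allow up to 555 m.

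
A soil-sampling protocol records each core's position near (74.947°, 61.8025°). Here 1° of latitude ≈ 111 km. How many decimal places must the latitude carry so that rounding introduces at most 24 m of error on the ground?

One degree of latitude covers 111000 m.
With N decimal places the half-ulp bound is 0.5·10⁻ᴺ°, or 0.5·10⁻ᴺ × 111000 m on the ground.
Setting 55500 × 10⁻ᴺ ≤ 24 gives 10ᴺ ≥ 2312, i.e. N ≥ 3.36.
N = 3 would give 55.5 m (too coarse); N = 4 gives 5.55 m ≤ 24 m.

4 decimal places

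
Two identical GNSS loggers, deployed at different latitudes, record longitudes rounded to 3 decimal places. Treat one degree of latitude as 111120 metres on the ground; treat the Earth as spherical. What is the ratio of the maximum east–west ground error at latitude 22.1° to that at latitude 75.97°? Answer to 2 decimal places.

Rounding to 3 decimal places leaves the longitude within ±0.0005° of the true value.
At 22.1°: 0.0005° × 111120 × cos 22.1° = 0.0005 × 111120 × 0.9265 ≈ 51.478 m.
At 75.97°: 0.0005° × 111120 × cos 75.97° = 0.0005 × 111120 × 0.2424 ≈ 13.469 m.
The ratio reduces to cos 22.1° / cos 75.97° = 0.9265/0.2424 ≈ 3.8218.

3.82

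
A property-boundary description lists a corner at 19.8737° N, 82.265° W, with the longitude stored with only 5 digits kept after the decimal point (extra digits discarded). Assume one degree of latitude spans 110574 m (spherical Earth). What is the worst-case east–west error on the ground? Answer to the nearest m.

Truncating at 5 decimal places can drop up to a full unit in the last place, so the longitude may be off by as much as 1e-05°.
One degree of longitude at 19.8737° is 110574 × cos 19.8737° ≈ 110574 × 0.9404 = 103989 m.
Maximum E–W displacement: 1e-05 × 103989 = 1.03989 m.

1 m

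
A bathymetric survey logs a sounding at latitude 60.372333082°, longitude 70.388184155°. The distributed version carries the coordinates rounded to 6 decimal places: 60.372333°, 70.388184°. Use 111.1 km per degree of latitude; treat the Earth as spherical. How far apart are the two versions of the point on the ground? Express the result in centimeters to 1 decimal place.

1.2 centimeters

Δlat = 60.372333082 − 60.372333 = +0.000000082°; Δlon = 70.388184155 − 70.388184 = +0.000000155°.
North–south shift: 0.000000082 × 111100 = 0.0091102 m.
E–W at 60.3723°: 0.000000155° × 111100 × cos 60.3723° = 0.000000155 × 111100 × 0.4944 ≈ 0.00851316 m.
Combined displacement = (0.0091102² + 0.00851316²)^½ ≈ 0.0124687 m.
That is 0.0124687 m = 1.2469 cm.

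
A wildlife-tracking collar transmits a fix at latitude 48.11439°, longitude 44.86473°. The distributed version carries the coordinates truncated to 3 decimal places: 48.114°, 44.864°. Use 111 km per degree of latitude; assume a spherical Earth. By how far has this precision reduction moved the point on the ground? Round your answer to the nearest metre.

The latitude changed by +0.00039° and the longitude by +0.00073°.
N–S: 0.00039° × 111000 m/° = 43.29 m.
E–W at 48.114°: 0.00073° × 111000 × cos 48.114° = 0.00073 × 111000 × 0.6677 ≈ 54.0997 m.
Combined displacement = (43.29² + 54.0997²)^½ ≈ 69.2878 m.

69 metres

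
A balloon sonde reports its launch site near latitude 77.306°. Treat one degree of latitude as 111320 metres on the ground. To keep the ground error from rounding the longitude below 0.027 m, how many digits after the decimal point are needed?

At 77.306° one degree of longitude covers 111320 × cos 77.306° ≈ 111320 × 0.2197 ≈ 24461.9 m.
Rounding to N decimal places gives at most 0.5 × 10⁻ᴺ degrees of error, i.e. 0.5 × 10⁻ᴺ × 24461.9 m.
Setting 12231 × 10⁻ᴺ ≤ 0.027 gives 10ᴺ ≥ 4.53e+05, i.e. N ≥ 5.66.
N = 5 would give 0.122 m (too coarse); N = 6 gives 0.0122 m ≤ 0.027 m.

6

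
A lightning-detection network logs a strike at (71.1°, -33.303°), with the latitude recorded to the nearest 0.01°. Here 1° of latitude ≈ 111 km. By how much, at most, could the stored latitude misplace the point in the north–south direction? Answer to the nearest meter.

555 meters

Rounding to 2 decimal places leaves the latitude within ±0.005° of the true value.
North–south distance: 0.005° × 111000 m/° = 555 m.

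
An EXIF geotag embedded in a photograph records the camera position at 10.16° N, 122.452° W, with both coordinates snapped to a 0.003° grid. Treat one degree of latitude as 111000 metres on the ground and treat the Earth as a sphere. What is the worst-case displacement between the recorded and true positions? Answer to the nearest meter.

With a 0.003° grid the true value lies within half a step, ±0.003°/2 = ±0.0015°, of the stored one.
North–south component: 0.0015° × 111000 = 166.5 m.
East–west component at 10.16°: 0.0015° × 111000 × cos 10.16° ≈ 0.0015 × 109259 ≈ 163.889 m.
Combining orthogonally: (166.5² + 163.889²)^½ ≈ 233.628 m.

234 meters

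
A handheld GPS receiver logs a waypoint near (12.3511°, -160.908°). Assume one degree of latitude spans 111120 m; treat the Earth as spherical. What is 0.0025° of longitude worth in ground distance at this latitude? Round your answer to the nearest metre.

One degree of longitude here spans 111120 × cos 12.3511° = 111120 × 0.9769 ≈ 108548 m; 0.0025° of that is 271.37 m.

271 metres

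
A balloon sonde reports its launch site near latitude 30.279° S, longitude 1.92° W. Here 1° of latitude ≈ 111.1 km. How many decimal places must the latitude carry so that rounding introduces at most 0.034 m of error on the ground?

7

One degree of latitude covers 111100 m.
Rounding to N decimal places gives at most 0.5 × 10⁻ᴺ degrees of error, i.e. 0.5 × 10⁻ᴺ × 111100 m.
Setting 55550 × 10⁻ᴺ ≤ 0.034 gives 10ᴺ ≥ 1.634e+06, i.e. N ≥ 6.21.
N = 6 would give 0.0555 m (too coarse); N = 7 gives 0.00556 m ≤ 0.034 m.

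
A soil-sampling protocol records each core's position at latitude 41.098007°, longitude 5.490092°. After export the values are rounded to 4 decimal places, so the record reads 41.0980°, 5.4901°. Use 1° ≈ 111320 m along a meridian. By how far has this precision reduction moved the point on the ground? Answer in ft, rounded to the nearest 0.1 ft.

3.4 ft

The latitude changed by +0.000007° and the longitude by -0.000008°.
N–S: 0.000007° × 111320 m/° = 0.77924 m.
E–W at 41.098°: -0.000008° × 111320 × cos 41.098° = -0.000008 × 111320 × 0.7536 ≈ -0.671114 m.
Distance: √(0.77924² + 0.671114²) ≈ 1.0284 m.
Converting: 1.0284 m × 3.2808 ft/m ≈ 3.374 ft.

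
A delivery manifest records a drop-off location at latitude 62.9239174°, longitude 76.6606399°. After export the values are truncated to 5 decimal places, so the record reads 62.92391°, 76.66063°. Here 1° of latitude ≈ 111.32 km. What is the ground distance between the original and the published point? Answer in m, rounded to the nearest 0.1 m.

1.0 m

Δlat = 62.9239174 − 62.92391 = +0.0000074°; Δlon = 76.6606399 − 76.66063 = +0.0000099°.
N–S: 0.0000074° × 111320 m/° = 0.823768 m.
E–W at 62.9239°: 0.0000099° × 111320 × cos 62.9239° = 0.0000099 × 111320 × 0.4552 ≈ 0.501632 m.
Hypotenuse of the two orthogonal shifts: √(0.823768² + 0.501632²) = 0.964483 m.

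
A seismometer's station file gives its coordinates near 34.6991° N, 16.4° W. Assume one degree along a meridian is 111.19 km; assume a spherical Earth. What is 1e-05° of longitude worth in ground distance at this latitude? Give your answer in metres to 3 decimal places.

One degree of longitude here spans 111190 × cos 34.6991° = 111190 × 0.8222 ≈ 91415.2 m; 1e-05° of that is 0.914152 m.

0.914 metres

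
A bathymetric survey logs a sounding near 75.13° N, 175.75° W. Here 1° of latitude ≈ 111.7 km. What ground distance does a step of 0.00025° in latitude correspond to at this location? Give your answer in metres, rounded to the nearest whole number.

Along a meridian 0.00025° is 0.00025 × 111700 = 27.925 m.

28 metres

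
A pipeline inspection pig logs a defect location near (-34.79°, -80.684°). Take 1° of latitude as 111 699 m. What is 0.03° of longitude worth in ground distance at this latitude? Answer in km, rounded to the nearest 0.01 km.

2.75 km

0.03° of longitude at 34.79° is 0.03 × 111699 × cos 34.79° ≈ 0.03 × 91732.7 = 2751.98 m.
That is 2751.98 m = 2.752 km.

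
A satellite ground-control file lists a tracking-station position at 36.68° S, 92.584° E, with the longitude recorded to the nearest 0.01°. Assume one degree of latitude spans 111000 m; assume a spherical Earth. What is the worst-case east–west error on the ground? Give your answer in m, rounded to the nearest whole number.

445 m

Rounding to 2 decimal places leaves the longitude within ±0.005° of the true value.
One degree of longitude at 36.68° is 111000 × cos 36.68° ≈ 111000 × 0.8020 = 89020.2 m.
So at most 0.005° × 89020.2 ≈ 445.101 m east–west.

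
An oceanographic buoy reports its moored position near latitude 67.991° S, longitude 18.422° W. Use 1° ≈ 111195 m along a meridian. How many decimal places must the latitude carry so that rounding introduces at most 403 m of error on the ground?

One degree of latitude covers 111195 m.
With N decimal places the half-ulp bound is 0.5·10⁻ᴺ°, or 0.5·10⁻ᴺ × 111195 m on the ground.
Need 0.5 × 111195 × 10⁻ᴺ ≤ 403 → 10⁻ᴺ ≤ 7.249e-03, so N ≥ 2.14.
So 3 decimal places suffice (55.6 m); 2 would allow up to 556 m.

3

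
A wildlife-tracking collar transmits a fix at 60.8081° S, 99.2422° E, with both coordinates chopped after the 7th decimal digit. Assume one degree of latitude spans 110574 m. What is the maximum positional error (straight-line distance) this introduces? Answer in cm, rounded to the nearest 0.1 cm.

1.2 cm

Truncating at 7 decimal places can drop up to a full unit in the last place, so each coordinate may be off by as much as 1e-07°.
Latitude error → 1e-07 × 110574 = 0.0110574 m along the meridian.
East–west component at 60.8081°: 1e-07° × 110574 × cos 60.8081° ≈ 1e-07 × 53930.9 ≈ 0.00539309 m.
Combining orthogonally: (0.0110574² + 0.00539309²)^½ ≈ 0.0123025 m.
That is 0.0123025 m = 1.2303 cm.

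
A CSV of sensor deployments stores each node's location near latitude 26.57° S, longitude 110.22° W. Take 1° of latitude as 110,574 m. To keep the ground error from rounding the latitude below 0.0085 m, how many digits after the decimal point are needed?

One degree of latitude covers 110574 m.
With N decimal places the half-ulp bound is 0.5·10⁻ᴺ°, or 0.5·10⁻ᴺ × 110574 m on the ground.
Setting 55287 × 10⁻ᴺ ≤ 0.0085 gives 10ᴺ ≥ 6.504e+06, i.e. N ≥ 6.81.
So 7 decimal places suffice (0.00553 m); 6 would allow up to 0.0553 m.

7 decimal places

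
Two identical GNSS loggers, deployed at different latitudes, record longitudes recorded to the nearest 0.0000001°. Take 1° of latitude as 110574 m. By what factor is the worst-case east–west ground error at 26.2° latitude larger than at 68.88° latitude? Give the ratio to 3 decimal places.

Rounding to 7 decimal places leaves the longitude within ±5e-08° of the true value.
Error at 26.2° = 5e-08° × 110574 × cos 26.2° ≈ 0.0055287 × 0.8973 = 0.0049607 m.
Error at 68.88° = 5e-08° × 110574 × cos 68.88° ≈ 0.0055287 × 0.3603 = 0.0019921 m.
Ratio: 0.0049607 / 0.0019921 = cos 26.2° / cos 68.88° ≈ 2.4902.

2.490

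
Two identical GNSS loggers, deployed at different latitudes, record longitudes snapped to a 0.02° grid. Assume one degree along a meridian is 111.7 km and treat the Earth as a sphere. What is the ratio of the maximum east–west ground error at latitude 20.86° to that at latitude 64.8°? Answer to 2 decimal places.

2.19

With a 0.02° grid the true value lies within half a step, ±0.02°/2 = ±0.01°, of the stored one.
Error at 20.86° = 0.01° × 111700 × cos 20.86° ≈ 1117 × 0.9345 = 1043.8 m.
Error at 64.8° = 0.01° × 111700 × cos 64.8° ≈ 1117 × 0.4258 = 475.6 m.
The ratio reduces to cos 20.86° / cos 64.8° = 0.9345/0.4258 ≈ 2.1947.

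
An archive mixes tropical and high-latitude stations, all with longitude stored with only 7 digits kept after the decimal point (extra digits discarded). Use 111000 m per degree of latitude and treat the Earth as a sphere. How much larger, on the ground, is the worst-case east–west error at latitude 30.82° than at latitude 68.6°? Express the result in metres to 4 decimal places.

0.0055 metres

Truncating at 7 decimal places can drop up to a full unit in the last place, so the longitude may be off by as much as 1e-07°.
At 30.82°: 1e-07° × 111000 × cos 30.82° = 1e-07 × 111000 × 0.8588 ≈ 0.0095325 m.
Error at 68.6° = 1e-07° × 111000 × cos 68.6° ≈ 0.0111 × 0.3649 = 0.0040501 m.
Difference: 0.0095325 − 0.0040501 = 0.0054823 m.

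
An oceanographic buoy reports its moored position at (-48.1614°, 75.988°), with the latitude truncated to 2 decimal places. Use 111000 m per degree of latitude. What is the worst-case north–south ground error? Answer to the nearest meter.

1110 meters

Truncating at 2 decimal places can drop up to a full unit in the last place, so the latitude may be off by as much as 0.01°.
Along the meridian that is 0.01° × 111000 m/° = 1110 m.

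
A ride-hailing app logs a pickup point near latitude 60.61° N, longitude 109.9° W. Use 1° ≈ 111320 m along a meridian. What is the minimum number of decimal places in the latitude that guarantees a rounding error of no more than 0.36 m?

One degree of latitude covers 111320 m.
Rounding to N decimal places gives at most 0.5 × 10⁻ᴺ degrees of error, i.e. 0.5 × 10⁻ᴺ × 111320 m.
Need 0.5 × 111320 × 10⁻ᴺ ≤ 0.36 → 10⁻ᴺ ≤ 6.468e-06, so N ≥ 5.19.
So 6 decimal places suffice (0.0557 m); 5 would allow up to 0.557 m.

6 decimal places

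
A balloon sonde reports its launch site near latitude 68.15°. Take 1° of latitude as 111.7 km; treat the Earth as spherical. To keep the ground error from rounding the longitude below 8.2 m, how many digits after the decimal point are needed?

4 decimal places

At 68.15° one degree of longitude covers 111700 × cos 68.15° ≈ 111700 × 0.3722 ≈ 41572.3 m.
N decimal places → at most half a unit in the last place, 0.5 × 10⁻ᴺ° = 41572.3/2 × 10⁻ᴺ m.
Setting 20786.1 × 10⁻ᴺ ≤ 8.2 gives 10ᴺ ≥ 2535, i.e. N ≥ 3.40.
N = 3 would give 20.8 m (too coarse); N = 4 gives 2.08 m ≤ 8.2 m.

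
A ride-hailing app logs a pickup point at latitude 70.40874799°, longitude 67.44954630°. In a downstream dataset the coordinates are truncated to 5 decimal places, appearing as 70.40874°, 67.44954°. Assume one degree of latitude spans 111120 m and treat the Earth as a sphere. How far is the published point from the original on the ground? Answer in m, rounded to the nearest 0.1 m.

0.9 m

The latitude changed by +0.00000799° and the longitude by +0.00000630°.
North–south shift: 0.00000799 × 111120 = 0.887849 m.
E–W at 70.4087°: 0.00000630° × 111120 × cos 70.4087° = 0.00000630 × 111120 × 0.3353 ≈ 0.234734 m.
Hypotenuse of the two orthogonal shifts: √(0.887849² + 0.234734²) = 0.918355 m.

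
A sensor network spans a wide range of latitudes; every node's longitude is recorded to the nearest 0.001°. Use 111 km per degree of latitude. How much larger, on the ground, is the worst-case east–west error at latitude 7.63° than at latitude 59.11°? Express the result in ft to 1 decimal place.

87.0 ft

Rounding to 3 decimal places leaves the longitude within ±0.0005° of the true value.
Error at 7.63° = 0.0005° × 111000 × cos 7.63° ≈ 55.5 × 0.9911 = 55.009 m.
Error at 59.11° = 0.0005° × 111000 × cos 59.11° ≈ 55.5 × 0.5134 = 28.493 m.
Difference: 55.009 − 28.493 = 26.515 m.
In feet: 26.5154 m ÷ 0.3048 ≈ 86.993 ft.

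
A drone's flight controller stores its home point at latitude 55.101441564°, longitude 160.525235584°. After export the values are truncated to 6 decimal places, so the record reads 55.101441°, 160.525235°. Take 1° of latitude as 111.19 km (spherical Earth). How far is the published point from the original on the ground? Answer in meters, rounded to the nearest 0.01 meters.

0.07 meters

Δlat = 55.101441564 − 55.101441 = +0.000000564°; Δlon = 160.525235584 − 160.525235 = +0.000000584°.
North–south shift: 0.000000564 × 111190 = 0.0627112 m.
E–W at 55.1014°: 0.000000584° × 111190 × cos 55.1014° = 0.000000584 × 111190 × 0.5721 ≈ 0.0371509 m.
Hypotenuse of the two orthogonal shifts: √(0.0627112² + 0.0371509²) = 0.0728895 m.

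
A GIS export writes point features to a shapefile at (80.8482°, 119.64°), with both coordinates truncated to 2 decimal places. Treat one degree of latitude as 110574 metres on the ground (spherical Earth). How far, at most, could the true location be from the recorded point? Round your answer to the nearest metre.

1120 metres

Truncating at 2 decimal places can drop up to a full unit in the last place, so each coordinate may be off by as much as 0.01°.
Latitude error → 0.01 × 110574 = 1105.74 m along the meridian.
East–west component at 80.8482°: 0.01° × 110574 × cos 80.8482° ≈ 0.01 × 17586.9 ≈ 175.869 m.
Combining orthogonally: (1105.74² + 175.869²)^½ ≈ 1119.64 m.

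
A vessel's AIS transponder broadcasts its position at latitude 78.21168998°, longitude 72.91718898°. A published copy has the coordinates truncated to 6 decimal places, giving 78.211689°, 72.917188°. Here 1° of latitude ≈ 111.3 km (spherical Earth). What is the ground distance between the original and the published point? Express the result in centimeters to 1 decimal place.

11.1 centimeters

Δlat = 78.21168998 − 78.211689 = +0.00000098°; Δlon = 72.91718898 − 72.917188 = +0.00000098°.
North–south shift: 0.00000098 × 111300 = 0.109074 m.
East–west at this latitude: 0.00000098° × 111300 × cos 78.2117° ≈ 0.00000098 × 22738.2 = 0.0222834 m.
Combined displacement = (0.109074² + 0.0222834²)^½ ≈ 0.111327 m.
That is 0.111327 m = 11.133 cm.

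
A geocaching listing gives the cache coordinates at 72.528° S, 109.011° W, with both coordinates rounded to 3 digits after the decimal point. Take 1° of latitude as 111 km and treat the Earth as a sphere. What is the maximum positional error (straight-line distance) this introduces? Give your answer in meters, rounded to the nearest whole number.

Rounding to 3 decimal places leaves each coordinate within ±0.0005° of the true value.
N–S: 0.0005° × 111000 m/° = 55.5 m.
East–west component at 72.528°: 0.0005° × 111000 × cos 72.528° ≈ 0.0005 × 33326.6 ≈ 16.6633 m.
Worst case both components are at the extreme and orthogonal: √(55.5² + 16.6633²) ≈ 57.9475 m.

58 meters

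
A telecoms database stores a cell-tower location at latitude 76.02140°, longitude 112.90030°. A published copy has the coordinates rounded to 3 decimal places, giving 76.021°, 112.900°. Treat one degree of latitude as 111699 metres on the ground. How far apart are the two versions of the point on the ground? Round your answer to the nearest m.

45 m

The latitude changed by +0.00040° and the longitude by +0.00030°.
North–south shift: 0.00040 × 111699 = 44.6796 m.
East–west at this latitude: 0.00030° × 111699 × cos 76.021° ≈ 0.00030 × 26982.7 = 8.09481 m.
Distance: √(44.6796² + 8.09481²) ≈ 45.407 m.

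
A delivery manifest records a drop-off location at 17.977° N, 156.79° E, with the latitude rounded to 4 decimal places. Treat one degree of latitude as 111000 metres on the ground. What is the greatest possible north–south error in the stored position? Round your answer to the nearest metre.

Rounding to 4 decimal places leaves the latitude within ±5e-05° of the true value.
Along the meridian that is 5e-05° × 111000 m/° = 5.55 m.

6 metres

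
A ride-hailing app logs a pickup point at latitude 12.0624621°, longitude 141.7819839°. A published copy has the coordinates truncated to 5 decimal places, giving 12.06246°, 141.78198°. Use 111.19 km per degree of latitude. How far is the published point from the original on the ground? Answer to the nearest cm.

48 cm

The latitude changed by +0.0000021° and the longitude by +0.0000039°.
N–S: 0.0000021° × 111190 m/° = 0.233499 m.
E–W at 12.0625°: 0.0000039° × 111190 × cos 12.0625° = 0.0000039 × 111190 × 0.9779 ≈ 0.424066 m.
Hypotenuse of the two orthogonal shifts: √(0.233499² + 0.424066²) = 0.484101 m.
That is 0.484101 m = 48.41 cm.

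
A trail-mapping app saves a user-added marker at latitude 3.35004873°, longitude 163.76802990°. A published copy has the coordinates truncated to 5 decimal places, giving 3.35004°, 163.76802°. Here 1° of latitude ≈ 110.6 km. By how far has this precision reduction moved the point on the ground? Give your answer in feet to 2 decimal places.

The latitude changed by +0.00000873° and the longitude by +0.00000990°.
North–south shift: 0.00000873 × 110600 = 0.965538 m.
East–west at this latitude: 0.00000990° × 110600 × cos 3.35004° ≈ 0.00000990 × 110411 = 1.09307 m.
Distance: √(0.965538² + 1.09307²) ≈ 1.45845 m.
In feet: 1.45845 m ÷ 0.3048 ≈ 4.7849 ft.

4.78 feet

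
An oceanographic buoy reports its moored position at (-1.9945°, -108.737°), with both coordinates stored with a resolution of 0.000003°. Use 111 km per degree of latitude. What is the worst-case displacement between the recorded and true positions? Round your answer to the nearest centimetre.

With a 0.000003° grid the true value lies within half a step, ±0.000003°/2 = ±1.5e-06°, of the stored one.
Latitude error → 1.5e-06 × 111000 = 0.1665 m along the meridian.
Longitude error → 1.5e-06 × 111000 × cos 1.9945° = 1.5e-06 × 111000 × 0.9994 ≈ 0.166399 m.
The two errors are perpendicular, so the maximum displacement is √(0.1665² + 0.166399²) ≈ 0.235395 m.
That is 0.235395 m = 23.54 cm.

24 centimetres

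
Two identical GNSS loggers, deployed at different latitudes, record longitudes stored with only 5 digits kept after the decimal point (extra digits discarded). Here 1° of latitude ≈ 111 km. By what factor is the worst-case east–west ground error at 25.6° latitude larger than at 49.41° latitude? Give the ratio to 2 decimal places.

1.39

Truncating at 5 decimal places can drop up to a full unit in the last place, so the longitude may be off by as much as 1e-05°.
Error at 25.6° = 1e-05° × 111000 × cos 25.6° ≈ 1.11 × 0.9018 = 1.001 m.
At 49.41°: 1e-05° × 111000 × cos 49.41° = 1e-05 × 111000 × 0.6506 ≈ 0.72221 m.
Ratio: 1.001 / 0.72221 = cos 25.6° / cos 49.41° ≈ 1.3861.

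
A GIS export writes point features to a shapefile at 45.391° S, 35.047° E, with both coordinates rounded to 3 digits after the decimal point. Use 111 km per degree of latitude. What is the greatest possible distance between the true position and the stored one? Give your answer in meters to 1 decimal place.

Rounding to 3 decimal places leaves each coordinate within ±0.0005° of the true value.
Latitude error → 0.0005 × 111000 = 55.5 m along the meridian.
East–west component at 45.391°: 0.0005° × 111000 × cos 45.391° ≈ 0.0005 × 77951.4 ≈ 38.9757 m.
The two errors are perpendicular, so the maximum displacement is √(55.5² + 38.9757²) ≈ 67.8185 m.

67.8 meters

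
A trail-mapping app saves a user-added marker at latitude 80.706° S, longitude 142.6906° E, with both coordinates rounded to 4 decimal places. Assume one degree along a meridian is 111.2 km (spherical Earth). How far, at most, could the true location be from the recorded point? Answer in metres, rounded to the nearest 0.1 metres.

Rounding to 4 decimal places leaves each coordinate within ±5e-05° of the true value.
North–south component: 5e-05° × 111200 = 5.56 m.
E–W at 80.706°: 5e-05° × 111200 × cos 80.706° = 5e-05 × 111200 × 0.1615 ≈ 0.897943 m.
Combining orthogonally: (5.56² + 0.897943²)^½ ≈ 5.63204 m.

5.6 metres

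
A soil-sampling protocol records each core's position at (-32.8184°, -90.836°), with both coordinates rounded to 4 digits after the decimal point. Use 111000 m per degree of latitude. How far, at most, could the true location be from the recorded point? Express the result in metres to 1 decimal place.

7.2 metres

Rounding to 4 decimal places leaves each coordinate within ±5e-05° of the true value.
North–south component: 5e-05° × 111000 = 5.55 m.
Longitude error → 5e-05 × 111000 × cos 32.8184° = 5e-05 × 111000 × 0.8404 ≈ 4.66418 m.
The two errors are perpendicular, so the maximum displacement is √(5.55² + 4.66418²) ≈ 7.24963 m.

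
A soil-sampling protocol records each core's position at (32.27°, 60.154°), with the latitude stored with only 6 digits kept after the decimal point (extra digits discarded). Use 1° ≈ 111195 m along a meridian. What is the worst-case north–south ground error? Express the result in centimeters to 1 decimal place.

Truncating at 6 decimal places can drop up to a full unit in the last place, so the latitude may be off by as much as 1e-06°.
North–south distance: 1e-06° × 111195 m/° = 0.111195 m.
That is 0.111195 m = 11.119 cm.

11.1 centimeters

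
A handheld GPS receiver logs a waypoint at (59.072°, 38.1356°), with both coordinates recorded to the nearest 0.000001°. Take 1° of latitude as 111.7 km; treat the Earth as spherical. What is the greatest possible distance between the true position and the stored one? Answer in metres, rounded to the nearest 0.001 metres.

0.063 metres

Rounding to 6 decimal places leaves each coordinate within ±5e-07° of the true value.
N–S: 5e-07° × 111700 m/° = 0.05585 m.
Longitude error → 5e-07 × 111700 × cos 59.072° = 5e-07 × 111700 × 0.5140 ≈ 0.0287047 m.
The two errors are perpendicular, so the maximum displacement is √(0.05585² + 0.0287047²) ≈ 0.0627948 m.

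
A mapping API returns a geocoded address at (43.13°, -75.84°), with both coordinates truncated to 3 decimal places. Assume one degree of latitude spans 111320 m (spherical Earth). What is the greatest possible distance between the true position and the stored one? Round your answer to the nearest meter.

138 meters

Truncating at 3 decimal places can drop up to a full unit in the last place, so each coordinate may be off by as much as 0.001°.
Latitude error → 0.001 × 111320 = 111.32 m along the meridian.
East–west component at 43.13°: 0.001° × 111320 × cos 43.13° ≈ 0.001 × 81241.8 ≈ 81.2418 m.
Combining orthogonally: (111.32² + 81.2418²)^½ ≈ 137.813 m.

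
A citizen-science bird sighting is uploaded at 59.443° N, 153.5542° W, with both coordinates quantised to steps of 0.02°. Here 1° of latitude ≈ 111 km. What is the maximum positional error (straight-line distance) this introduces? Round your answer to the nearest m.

1245 m

With a 0.02° grid the true value lies within half a step, ±0.02°/2 = ±0.01°, of the stored one.
N–S: 0.01° × 111000 m/° = 1110 m.
East–west component at 59.443°: 0.01° × 111000 × cos 59.443° ≈ 0.01 × 56431.9 ≈ 564.319 m.
The two errors are perpendicular, so the maximum displacement is √(1110² + 564.319²) ≈ 1245.21 m.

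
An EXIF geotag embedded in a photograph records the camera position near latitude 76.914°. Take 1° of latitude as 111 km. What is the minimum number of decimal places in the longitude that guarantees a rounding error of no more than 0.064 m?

At 76.914° one degree of longitude covers 111000 × cos 76.914° ≈ 111000 × 0.2264 ≈ 25131.9 m.
With N decimal places the half-ulp bound is 0.5·10⁻ᴺ°, or 0.5·10⁻ᴺ × 25131.9 m on the ground.
Setting 12565.9 × 10⁻ᴺ ≤ 0.064 gives 10ᴺ ≥ 1.963e+05, i.e. N ≥ 5.29.
N = 5 would give 0.126 m (too coarse); N = 6 gives 0.0126 m ≤ 0.064 m.

6 decimal places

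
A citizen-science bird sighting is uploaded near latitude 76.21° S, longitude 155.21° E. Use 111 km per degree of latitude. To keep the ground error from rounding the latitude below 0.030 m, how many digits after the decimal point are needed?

7

One degree of latitude covers 111000 m.
N decimal places → at most half a unit in the last place, 0.5 × 10⁻ᴺ° = 111000/2 × 10⁻ᴺ m.
Need 0.5 × 111000 × 10⁻ᴺ ≤ 0.030 → 10⁻ᴺ ≤ 5.405e-07, so N ≥ 6.27.
So 7 decimal places suffice (0.00555 m); 6 would allow up to 0.0555 m.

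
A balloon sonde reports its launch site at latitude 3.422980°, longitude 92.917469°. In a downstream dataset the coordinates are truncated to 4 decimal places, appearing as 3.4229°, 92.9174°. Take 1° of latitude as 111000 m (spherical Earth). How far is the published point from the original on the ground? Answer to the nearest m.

Δlat = 3.422980 − 3.4229 = +0.000080°; Δlon = 92.917469 − 92.9174 = +0.000069°.
N–S: 0.000080° × 111000 m/° = 8.88 m.
East–west at this latitude: 0.000069° × 111000 × cos 3.4229° ≈ 0.000069 × 110802 = 7.64534 m.
Combined displacement = (8.88² + 7.64534²)^½ ≈ 11.7177 m.

12 m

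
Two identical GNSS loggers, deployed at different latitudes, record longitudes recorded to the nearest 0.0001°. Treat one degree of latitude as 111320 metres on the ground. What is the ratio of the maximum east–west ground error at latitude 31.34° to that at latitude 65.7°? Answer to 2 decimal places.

2.08

Rounding to 4 decimal places leaves the longitude within ±5e-05° of the true value.
Error at 31.34° = 5e-05° × 111320 × cos 31.34° ≈ 5.566 × 0.8541 = 4.7539 m.
At 65.7°: 5e-05° × 111320 × cos 65.7° = 5e-05 × 111320 × 0.4115 ≈ 2.2905 m.
The ratio reduces to cos 31.34° / cos 65.7° = 0.8541/0.4115 ≈ 2.0755.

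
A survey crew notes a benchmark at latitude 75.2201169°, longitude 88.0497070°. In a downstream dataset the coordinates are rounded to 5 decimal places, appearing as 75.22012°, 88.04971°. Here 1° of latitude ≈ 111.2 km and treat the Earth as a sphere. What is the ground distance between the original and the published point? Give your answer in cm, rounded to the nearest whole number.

Δlat = 75.2201169 − 75.22012 = -0.0000031°; Δlon = 88.0497070 − 88.04971 = -0.0000030°.
North–south shift: -0.0000031 × 111200 = -0.34472 m.
East–west at this latitude: -0.0000030° × 111200 × cos 75.2201° ≈ -0.0000030 × 28367.8 = -0.0851034 m.
Hypotenuse of the two orthogonal shifts: √(0.34472² + 0.0851034²) = 0.35507 m.
That is 0.35507 m = 35.507 cm.

36 cm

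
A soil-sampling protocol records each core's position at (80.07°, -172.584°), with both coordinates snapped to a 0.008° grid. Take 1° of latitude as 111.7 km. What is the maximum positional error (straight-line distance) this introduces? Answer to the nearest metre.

With a 0.008° grid the true value lies within half a step, ±0.008°/2 = ±0.004°, of the stored one.
Latitude error → 0.004 × 111700 = 446.8 m along the meridian.
East–west component at 80.07°: 0.004° × 111700 × cos 80.07° ≈ 0.004 × 19262.1 ≈ 77.0484 m.
Worst case both components are at the extreme and orthogonal: √(446.8² + 77.0484²) ≈ 453.395 m.

453 metres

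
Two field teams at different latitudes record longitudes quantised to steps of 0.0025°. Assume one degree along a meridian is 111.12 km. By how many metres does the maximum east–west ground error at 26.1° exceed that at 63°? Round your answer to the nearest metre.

With a 0.0025° grid the true value lies within half a step, ±0.0025°/2 = ±0.00125°, of the stored one.
At 26.1°: 0.00125° × 111120 × cos 26.1° = 0.00125 × 111120 × 0.8980 ≈ 124.74 m.
At 63°: 0.00125° × 111120 × cos 63° = 0.00125 × 111120 × 0.4540 ≈ 63.059 m.
Difference: 124.74 − 63.059 = 61.677 m.

62 metres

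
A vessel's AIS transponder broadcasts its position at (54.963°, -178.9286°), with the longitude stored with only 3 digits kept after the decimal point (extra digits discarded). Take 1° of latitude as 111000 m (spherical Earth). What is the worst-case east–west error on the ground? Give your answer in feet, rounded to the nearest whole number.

Truncating at 3 decimal places can drop up to a full unit in the last place, so the longitude may be off by as much as 0.001°.
Parallels shrink by cos φ, so at 54.963° a degree of longitude is 111000 × 0.5741 ≈ 63725.7 m.
Maximum E–W displacement: 0.001 × 63725.7 = 63.7257 m.
Converting: 63.7257 m × 3.2808 ft/m ≈ 209.07 ft.

209 feet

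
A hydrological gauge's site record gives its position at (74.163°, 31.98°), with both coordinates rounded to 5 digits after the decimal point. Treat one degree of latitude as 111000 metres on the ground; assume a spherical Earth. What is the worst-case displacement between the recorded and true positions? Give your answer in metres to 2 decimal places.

0.58 metres

Rounding to 5 decimal places leaves each coordinate within ±5e-06° of the true value.
North–south component: 5e-06° × 111000 = 0.555 m.
E–W at 74.163°: 5e-06° × 111000 × cos 74.163° = 5e-06 × 111000 × 0.2729 ≈ 0.15146 m.
Combining orthogonally: (0.555² + 0.15146²)^½ ≈ 0.575296 m.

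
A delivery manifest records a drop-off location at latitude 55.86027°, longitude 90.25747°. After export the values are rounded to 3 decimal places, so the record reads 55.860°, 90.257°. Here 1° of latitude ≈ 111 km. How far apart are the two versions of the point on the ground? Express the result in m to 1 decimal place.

The latitude changed by +0.00027° and the longitude by +0.00047°.
N–S: 0.00027° × 111000 m/° = 29.97 m.
E–W at 55.86°: 0.00047° × 111000 × cos 55.86° = 0.00047 × 111000 × 0.5612 ≈ 29.2787 m.
Hypotenuse of the two orthogonal shifts: √(29.97² + 29.2787²) = 41.898 m.

41.9 m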